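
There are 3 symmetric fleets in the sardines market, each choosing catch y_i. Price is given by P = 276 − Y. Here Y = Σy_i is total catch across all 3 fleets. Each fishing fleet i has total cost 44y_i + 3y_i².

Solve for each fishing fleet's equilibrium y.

A representative fishing fleet's profit is π_i = y_i(276 − Y) − 44y_i − 3y_i², with Y = y_i + Σ_{j≠i} y_j.
First-order condition: 232 − 8y_i − Σ_{j≠i} y_j = 0.
With identical fishing fleets, set every y_j = y: then 232 − 8y − 2y = 0, i.e. y = 232/10 = 23.2.

23.2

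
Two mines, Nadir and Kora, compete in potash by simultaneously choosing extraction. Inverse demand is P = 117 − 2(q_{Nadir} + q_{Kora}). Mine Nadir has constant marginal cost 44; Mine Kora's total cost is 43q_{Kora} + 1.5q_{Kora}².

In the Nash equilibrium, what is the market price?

74.25

Mine Nadir's profit: π = q_{Nadir}(117 − 2(q_{Nadir} + q_{Kora})) − 44q_{Nadir}.
∂π/∂q_{Nadir} = 73 − 4q_{Nadir} − 2q_{Kora} = 0, so q_{Nadir} = 18.25 − 0.5q_{Kora}.
For Kora: ∂π/∂q_{Kora} = 74 − 7q_{Kora} − 2q_{Nadir} = 0 ⇒ q_{Kora} = 74/7 − (2/7)q_{Nadir}.
Substituting the second reaction function into the first: q_{Nadir} = 18.25 − 0.5(74/7 − (2/7)q_{Nadir}), which gives (6/7)q_{Nadir} = 363/28 ⇒ q_{Nadir} = 15.125.
Then q_{Kora} = 74/7 − (2/7)·15.125 = 6.25.
Equilibrium price: P = 117 − 2·21.375 = 74.25.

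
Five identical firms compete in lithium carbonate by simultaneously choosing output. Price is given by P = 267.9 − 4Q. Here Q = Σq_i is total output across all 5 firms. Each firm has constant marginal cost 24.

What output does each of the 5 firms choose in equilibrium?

10.1625

A representative firm's profit is π_i = q_i(267.9 − 4Q) − 24q_i, with Q = q_i + Σ_{j≠i} q_j.
First-order condition: 243.9 − 8q_i − 4Σ_{j≠i} q_j = 0.
With identical firms, set every q_j = q: then 243.9 − 8q − 16q = 0, i.e. q = 243.9/24 = 10.1625.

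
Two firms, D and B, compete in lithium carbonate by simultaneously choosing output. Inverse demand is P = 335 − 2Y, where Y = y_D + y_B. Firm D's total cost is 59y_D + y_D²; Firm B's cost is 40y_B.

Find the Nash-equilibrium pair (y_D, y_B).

25.7, 60.9

Firm D's profit: π = y_D(335 − 2(y_D + y_B)) − 59y_D − y_D².
∂π/∂y_D = 276 − 6y_D − 2y_B = 0, so y_D = 46 − (1/3)y_B.
For B: ∂π/∂y_B = 295 − 4y_B − 2y_D = 0 ⇒ y_B = 73.75 − 0.5y_D.
Substituting the second reaction function into the first: y_D = 46 − (1/3)(73.75 − 0.5y_D), which gives (5/6)y_D = 257/12 ⇒ y_D = 25.7.
Then y_B = 73.75 − 0.5·25.7 = 60.9.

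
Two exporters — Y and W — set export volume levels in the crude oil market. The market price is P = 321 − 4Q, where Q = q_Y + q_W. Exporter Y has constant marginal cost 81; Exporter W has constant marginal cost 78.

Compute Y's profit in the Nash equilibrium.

Exporter Y's profit: π = q_Y(321 − 4(q_Y + q_W)) − 81q_Y.
∂π/∂q_Y = 240 − 8q_Y − 4q_W = 0, so q_Y = 30 − 0.5q_W.
By the same steps for W: q_W = 30.375 − 0.5q_Y.
Solving the two reaction functions simultaneously: (1 − (−0.5)(−0.5))q_Y = 30 − 0.5·30.375, so 0.75q_Y = 14.8125 and q_Y = 19.75.
Then q_W = 30.375 − 0.5·19.75 = 20.5.
Price P = 321 − 4·40.25 = 160.
Y's profit: (160 − 81)·19.75 = 1560.25.

1560.25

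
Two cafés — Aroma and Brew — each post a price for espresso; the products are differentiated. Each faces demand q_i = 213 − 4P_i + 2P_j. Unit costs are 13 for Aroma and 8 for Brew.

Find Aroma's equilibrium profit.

3721

Aroma's profit: π = (P_{Aroma} − 13)(213 − 4P_{Aroma} + 2P_{Brew}).
∂π/∂P_{Aroma} = 265 − 8P_{Aroma} + 2P_{Brew} = 0 ⇒ P_{Aroma} = 33.125 + 0.25P_{Brew}.
Similarly P_{Brew} = 30.625 + 0.25P_{Aroma}.
Substituting the second reaction function into the first: P_{Aroma} = 33.125 + 0.25(30.625 + 0.25P_{Aroma}), which gives 0.9375P_{Aroma} = 1305/32 ⇒ P_{Aroma} = 43.5.
Then P_{Brew} = 30.625 + 0.25·43.5 = 41.5.
q_{Aroma} = 213 − 4·43.5 + 2·41.5 = 122.
Profit = (43.5 − 13)·122 = 3721.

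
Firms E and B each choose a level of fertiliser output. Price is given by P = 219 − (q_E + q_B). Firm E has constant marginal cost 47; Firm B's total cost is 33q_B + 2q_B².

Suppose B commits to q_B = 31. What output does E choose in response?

70.5

Firm E's profit: π = q_E(219 − (q_E + q_B)) − 47q_E.
∂π/∂q_E = 172 − 2q_E − q_B = 0, so q_E = 86 − 0.5q_B.
At q_B = 31: q_E = 86 − 0.5·31 = 70.5.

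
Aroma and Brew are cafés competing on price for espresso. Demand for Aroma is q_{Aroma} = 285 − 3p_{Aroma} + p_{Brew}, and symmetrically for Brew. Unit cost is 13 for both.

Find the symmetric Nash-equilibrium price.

64.8

Aroma's profit: π = (p_{Aroma} − 13)(285 − 3p_{Aroma} + p_{Brew}).
∂π/∂p_{Aroma} = 324 − 6p_{Aroma} + p_{Brew} = 0 ⇒ p_{Aroma} = 54 + (1/6)p_{Brew}.
Setting p_{Aroma} = p_{Brew} in the reaction function: p_{Aroma} = 54 + (1/6)p_{Aroma}, so p_{Aroma} = 54 / (5/6) = 64.8.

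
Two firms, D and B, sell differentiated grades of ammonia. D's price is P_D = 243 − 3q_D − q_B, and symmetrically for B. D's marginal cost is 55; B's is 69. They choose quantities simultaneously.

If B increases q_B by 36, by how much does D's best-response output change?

-6

Firm D's profit: π = q_D(243 − 3q_D − q_B) − 55q_D.
∂π/∂q_D = 188 − 6q_D − q_B = 0 ⇒ q_D = 94/3 − (1/6)q_B.
The reaction-function slope is −1/6, so a 36-unit rise in q_B moves q_D by −1/6 × 36 = −6. D's best response falls — the actions are strategic substitutes.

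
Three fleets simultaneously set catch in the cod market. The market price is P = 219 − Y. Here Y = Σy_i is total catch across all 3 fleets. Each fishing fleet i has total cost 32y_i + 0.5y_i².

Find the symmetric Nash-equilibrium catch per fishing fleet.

37.4

A representative fishing fleet's profit is π_i = y_i(219 − Y) − 32y_i − 0.5y_i², with Y = y_i + Σ_{j≠i} y_j.
First-order condition: 187 − 3y_i − Σ_{j≠i} y_j = 0.
With identical fishing fleets, set every y_j = y: then 187 − 3y − 2y = 0, i.e. y = 187/5 = 37.4.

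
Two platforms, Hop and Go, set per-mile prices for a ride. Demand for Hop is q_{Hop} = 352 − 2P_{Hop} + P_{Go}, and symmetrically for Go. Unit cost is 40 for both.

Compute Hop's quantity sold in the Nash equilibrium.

Hop's profit: π = (P_{Hop} − 40)(352 − 2P_{Hop} + P_{Go}).
∂π/∂P_{Hop} = 432 − 4P_{Hop} + P_{Go} = 0 ⇒ P_{Hop} = 108 + 0.25P_{Go}.
Setting P_{Hop} = P_{Go} in the reaction function: P_{Hop} = 108 + 0.25P_{Hop}, so P_{Hop} = 108 / 0.75 = 144.
q_{Hop} = 352 − 2·144 + 144 = 208.

208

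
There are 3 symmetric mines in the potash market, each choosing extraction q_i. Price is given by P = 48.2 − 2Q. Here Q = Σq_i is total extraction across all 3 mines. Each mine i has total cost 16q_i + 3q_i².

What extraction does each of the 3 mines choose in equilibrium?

A representative mine's profit is π_i = q_i(48.2 − 2Q) − 16q_i − 3q_i², with Q = q_i + Σ_{j≠i} q_j.
First-order condition: 32.2 − 10q_i − 2Σ_{j≠i} q_j = 0.
In a symmetric equilibrium every mine chooses the same q, so Σ_{j≠i} q_j = 2q. The condition becomes 32.2 − 14q = 0, giving q = 32.2/14 = 2.3.

2.3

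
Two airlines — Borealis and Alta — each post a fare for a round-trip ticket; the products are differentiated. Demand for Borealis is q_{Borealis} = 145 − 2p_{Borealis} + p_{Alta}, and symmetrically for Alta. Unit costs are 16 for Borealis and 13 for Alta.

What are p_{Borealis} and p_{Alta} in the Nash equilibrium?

58.6, 57.4

Borealis's profit: π = (p_{Borealis} − 16)(145 − 2p_{Borealis} + p_{Alta}).
∂π/∂p_{Borealis} = 177 − 4p_{Borealis} + p_{Alta} = 0 ⇒ p_{Borealis} = 44.25 + 0.25p_{Alta}.
Similarly p_{Alta} = 42.75 + 0.25p_{Borealis}.
Substituting the second reaction function into the first: p_{Borealis} = 44.25 + 0.25(42.75 + 0.25p_{Borealis}), which gives 0.9375p_{Borealis} = 54.9375 ⇒ p_{Borealis} = 58.6.
Then p_{Alta} = 42.75 + 0.25·58.6 = 57.4.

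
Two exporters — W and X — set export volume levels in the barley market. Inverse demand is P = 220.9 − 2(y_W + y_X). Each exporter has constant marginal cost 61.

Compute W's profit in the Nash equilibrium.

Exporter W's profit: π = y_W(220.9 − 2(y_W + y_X)) − 61y_W.
∂π/∂y_W = 159.9 − 4y_W − 2y_X = 0, so y_W = 39.975 − 0.5y_X.
The game is symmetric, so in equilibrium y_X = y_W: the reaction function gives 1.5y_W = 39.975, hence y_W = 26.65.
Price P = 220.9 − 2·53.3 = 114.3.
W's profit: (114.3 − 61)·26.65 = 1420.445.

1420.445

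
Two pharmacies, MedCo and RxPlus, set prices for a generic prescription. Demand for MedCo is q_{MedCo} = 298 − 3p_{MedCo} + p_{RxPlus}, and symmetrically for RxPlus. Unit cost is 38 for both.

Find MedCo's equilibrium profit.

5914.08

MedCo's profit: π = (p_{MedCo} − 38)(298 − 3p_{MedCo} + p_{RxPlus}).
∂π/∂p_{MedCo} = 412 − 6p_{MedCo} + p_{RxPlus} = 0 ⇒ p_{MedCo} = 206/3 + (1/6)p_{RxPlus}.
By symmetry p_{RxPlus} = p_{MedCo}; substituting into the reaction function, (5/6)p_{MedCo} = 206/3 and p_{MedCo} = 82.4.
q_{MedCo} = 298 − 3·82.4 + 82.4 = 133.2.
Profit = (82.4 − 38)·133.2 = 5914.08.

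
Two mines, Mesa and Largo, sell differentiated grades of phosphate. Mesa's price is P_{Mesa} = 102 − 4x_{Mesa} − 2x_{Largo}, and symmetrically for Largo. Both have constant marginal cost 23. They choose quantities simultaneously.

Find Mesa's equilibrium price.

54.6

Mine Mesa's profit: π = x_{Mesa}(102 − 4x_{Mesa} − 2x_{Largo}) − 23x_{Mesa}.
∂π/∂x_{Mesa} = 79 − 8x_{Mesa} − 2x_{Largo} = 0 ⇒ x_{Mesa} = 9.875 − 0.25x_{Largo}.
The game is symmetric, so in equilibrium x_{Largo} = x_{Mesa}: the reaction function gives 1.25x_{Mesa} = 9.875, hence x_{Mesa} = 7.9.
P_{Mesa} = 102 − 4·7.9 − 2·7.9 = 54.6.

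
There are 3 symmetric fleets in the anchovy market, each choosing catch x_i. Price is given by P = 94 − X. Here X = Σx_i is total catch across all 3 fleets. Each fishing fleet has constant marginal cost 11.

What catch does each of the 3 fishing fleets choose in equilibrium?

20.75

A representative fishing fleet's profit is π_i = x_i(94 − X) − 11x_i, with X = x_i + Σ_{j≠i} x_j.
First-order condition: 83 − 2x_i − Σ_{j≠i} x_j = 0.
With identical fishing fleets, set every x_j = x: then 83 − 2x − 2x = 0, i.e. x = 83/4 = 20.75.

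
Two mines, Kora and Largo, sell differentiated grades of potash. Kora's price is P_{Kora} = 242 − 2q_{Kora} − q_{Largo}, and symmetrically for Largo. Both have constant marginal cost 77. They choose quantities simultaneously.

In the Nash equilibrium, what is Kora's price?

143

Mine Kora's profit: π = q_{Kora}(242 − 2q_{Kora} − q_{Largo}) − 77q_{Kora}.
∂π/∂q_{Kora} = 165 − 4q_{Kora} − q_{Largo} = 0 ⇒ q_{Kora} = 41.25 − 0.25q_{Largo}.
The game is symmetric, so in equilibrium q_{Largo} = q_{Kora}: the reaction function gives 1.25q_{Kora} = 41.25, hence q_{Kora} = 33.
P_{Kora} = 242 − 2·33 − 33 = 143.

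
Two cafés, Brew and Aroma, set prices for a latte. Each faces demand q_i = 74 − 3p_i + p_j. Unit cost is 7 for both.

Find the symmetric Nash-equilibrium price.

Brew's profit: π = (p_{Brew} − 7)(74 − 3p_{Brew} + p_{Aroma}).
∂π/∂p_{Brew} = 95 − 6p_{Brew} + p_{Aroma} = 0 ⇒ p_{Brew} = 95/6 + (1/6)p_{Aroma}.
By symmetry p_{Aroma} = p_{Brew}; substituting into the reaction function, (5/6)p_{Brew} = 95/6 and p_{Brew} = 19.

19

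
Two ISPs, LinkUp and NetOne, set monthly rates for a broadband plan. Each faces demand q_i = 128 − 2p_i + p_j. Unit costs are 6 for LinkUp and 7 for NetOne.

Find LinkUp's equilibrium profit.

LinkUp's profit: π = (p_{LinkUp} − 6)(128 − 2p_{LinkUp} + p_{NetOne}).
∂π/∂p_{LinkUp} = 140 − 4p_{LinkUp} + p_{NetOne} = 0 ⇒ p_{LinkUp} = 35 + 0.25p_{NetOne}.
Similarly p_{NetOne} = 35.5 + 0.25p_{LinkUp}.
Plugging p_{NetOne} into LinkUp's best response: p_{LinkUp} = 35 + 0.25(35.5 + 0.25p_{LinkUp}) ⇒ 0.9375p_{LinkUp} = 43.875, so p_{LinkUp} = 46.8.
Then p_{NetOne} = 35.5 + 0.25·46.8 = 47.2.
q_{LinkUp} = 128 − 2·46.8 + 47.2 = 81.6.
Profit = (46.8 − 6)·81.6 = 3329.28.

3329.28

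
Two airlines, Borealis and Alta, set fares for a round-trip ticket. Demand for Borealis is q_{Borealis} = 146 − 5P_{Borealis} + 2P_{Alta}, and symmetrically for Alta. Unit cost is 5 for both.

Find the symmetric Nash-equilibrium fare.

21.375

Borealis's profit: π = (P_{Borealis} − 5)(146 − 5P_{Borealis} + 2P_{Alta}).
∂π/∂P_{Borealis} = 171 − 10P_{Borealis} + 2P_{Alta} = 0 ⇒ P_{Borealis} = 17.1 + 0.2P_{Alta}.
By symmetry P_{Alta} = P_{Borealis}; substituting into the reaction function, 0.8P_{Borealis} = 17.1 and P_{Borealis} = 21.375.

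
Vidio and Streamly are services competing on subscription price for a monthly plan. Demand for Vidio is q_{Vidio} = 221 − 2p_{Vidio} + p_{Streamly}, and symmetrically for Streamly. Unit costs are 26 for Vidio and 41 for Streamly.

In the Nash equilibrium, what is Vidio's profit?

Vidio's profit: π = (p_{Vidio} − 26)(221 − 2p_{Vidio} + p_{Streamly}).
∂π/∂p_{Vidio} = 273 − 4p_{Vidio} + p_{Streamly} = 0 ⇒ p_{Vidio} = 68.25 + 0.25p_{Streamly}.
Similarly p_{Streamly} = 75.75 + 0.25p_{Vidio}.
Plugging p_{Streamly} into Vidio's best response: p_{Vidio} = 68.25 + 0.25(75.75 + 0.25p_{Vidio}) ⇒ 0.9375p_{Vidio} = 87.1875, so p_{Vidio} = 93.
Then p_{Streamly} = 75.75 + 0.25·93 = 99.
q_{Vidio} = 221 − 2·93 + 99 = 134.
Profit = (93 − 26)·134 = 8978.

8978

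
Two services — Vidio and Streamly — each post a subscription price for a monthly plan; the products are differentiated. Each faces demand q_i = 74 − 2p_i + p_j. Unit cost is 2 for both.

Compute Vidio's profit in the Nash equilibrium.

Vidio's profit: π = (p_{Vidio} − 2)(74 − 2p_{Vidio} + p_{Streamly}).
∂π/∂p_{Vidio} = 78 − 4p_{Vidio} + p_{Streamly} = 0 ⇒ p_{Vidio} = 19.5 + 0.25p_{Streamly}.
Setting p_{Vidio} = p_{Streamly} in the reaction function: p_{Vidio} = 19.5 + 0.25p_{Vidio}, so p_{Vidio} = 19.5 / 0.75 = 26.
q_{Vidio} = 74 − 2·26 + 26 = 48.
Profit = (26 − 2)·48 = 1152.

1152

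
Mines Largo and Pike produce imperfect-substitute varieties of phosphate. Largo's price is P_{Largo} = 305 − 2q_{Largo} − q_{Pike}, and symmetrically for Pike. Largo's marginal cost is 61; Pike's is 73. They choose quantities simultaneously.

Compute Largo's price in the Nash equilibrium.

Mine Largo's profit: π = q_{Largo}(305 − 2q_{Largo} − q_{Pike}) − 61q_{Largo}.
∂π/∂q_{Largo} = 244 − 4q_{Largo} − q_{Pike} = 0 ⇒ q_{Largo} = 61 − 0.25q_{Pike}.
Similarly q_{Pike} = 58 − 0.25q_{Largo}.
Solving the two reaction functions simultaneously: (1 − (−0.25)(−0.25))q_{Largo} = 61 − 0.25·58, so 0.9375q_{Largo} = 46.5 and q_{Largo} = 49.6.
Then q_{Pike} = 58 − 0.25·49.6 = 45.6.
P_{Largo} = 305 − 2·49.6 − 45.6 = 160.2.

160.2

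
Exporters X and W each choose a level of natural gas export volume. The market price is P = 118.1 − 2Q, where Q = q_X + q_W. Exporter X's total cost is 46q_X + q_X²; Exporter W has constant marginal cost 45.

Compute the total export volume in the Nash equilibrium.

21.83

Exporter X's profit: π = q_X(118.1 − 2(q_X + q_W)) − 46q_X − q_X².
∂π/∂q_X = 72.1 − 6q_X − 2q_W = 0, so q_X = 721/60 − (1/3)q_W.
For W: ∂π/∂q_W = 73.1 − 4q_W − 2q_X = 0 ⇒ q_W = 18.275 − 0.5q_X.
Substituting the second reaction function into the first: q_X = 721/60 − (1/3)(18.275 − 0.5q_X), which gives (5/6)q_X = 5.925 ⇒ q_X = 7.11.
Then q_W = 18.275 − 0.5·7.11 = 14.72.
Total export volume: 7.11 + 14.72 = 21.83.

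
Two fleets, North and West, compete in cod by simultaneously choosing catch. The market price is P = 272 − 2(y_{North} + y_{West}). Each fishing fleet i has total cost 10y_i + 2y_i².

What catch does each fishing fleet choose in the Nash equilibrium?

26.2

Fishing fleet North's profit: π = y_{North}(272 − 2(y_{North} + y_{West})) − 10y_{North} − 2y_{North}².
∂π/∂y_{North} = 262 − 8y_{North} − 2y_{West} = 0, so y_{North} = 32.75 − 0.25y_{West}.
Setting y_{North} = y_{West} in the reaction function: y_{North} = 32.75 − 0.25y_{North}, so y_{North} = 32.75 / 1.25 = 26.2.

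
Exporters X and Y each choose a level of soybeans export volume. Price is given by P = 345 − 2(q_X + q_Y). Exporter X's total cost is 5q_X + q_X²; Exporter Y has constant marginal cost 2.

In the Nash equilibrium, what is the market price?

Exporter X's profit: π = q_X(345 − 2(q_X + q_Y)) − 5q_X − q_X².
∂π/∂q_X = 340 − 6q_X − 2q_Y = 0, so q_X = 170/3 − (1/3)q_Y.
For Y: ∂π/∂q_Y = 343 − 4q_Y − 2q_X = 0 ⇒ q_Y = 85.75 − 0.5q_X.
Solving the two reaction functions simultaneously: (1 − (−1/3)(−0.5))q_X = 170/3 − (1/3)·85.75, so (5/6)q_X = 337/12 and q_X = 33.7.
Then q_Y = 85.75 − 0.5·33.7 = 68.9.
Equilibrium price: P = 345 − 2·102.6 = 139.8.

139.8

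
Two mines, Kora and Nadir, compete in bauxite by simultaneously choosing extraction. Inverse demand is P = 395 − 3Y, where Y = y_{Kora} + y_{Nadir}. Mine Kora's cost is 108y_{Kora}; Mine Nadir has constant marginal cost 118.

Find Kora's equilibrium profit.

3267

Mine Kora's profit: π = y_{Kora}(395 − 3(y_{Kora} + y_{Nadir})) − 108y_{Kora}.
∂π/∂y_{Kora} = 287 − 6y_{Kora} − 3y_{Nadir} = 0, so y_{Kora} = 287/6 − 0.5y_{Nadir}.
By the same steps for Nadir: y_{Nadir} = 277/6 − 0.5y_{Kora}.
Plugging y_{Nadir} into Kora's best response: y_{Kora} = 287/6 − 0.5(277/6 − 0.5y_{Kora}) ⇒ 0.75y_{Kora} = 24.75, so y_{Kora} = 33.
Then y_{Nadir} = 277/6 − 0.5·33 = 89/3.
Price P = 395 − 3·(188/3) = 207.
Kora's profit: (207 − 108)·33 = 3267.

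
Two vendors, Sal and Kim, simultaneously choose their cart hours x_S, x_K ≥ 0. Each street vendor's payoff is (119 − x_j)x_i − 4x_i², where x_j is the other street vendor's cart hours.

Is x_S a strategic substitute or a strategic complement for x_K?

strategic substitutes

Sal's payoff is (119 − x_K)x_S − 4x_S².
∂π/∂x_S = 119 − x_K − 8x_S = 0, so x_S = 14.875 − 0.125x_K.
The best-response slope dx_S/dx_K = −0.125 < 0: the reaction function is downward-sloping, so the choices are strategic substitutes.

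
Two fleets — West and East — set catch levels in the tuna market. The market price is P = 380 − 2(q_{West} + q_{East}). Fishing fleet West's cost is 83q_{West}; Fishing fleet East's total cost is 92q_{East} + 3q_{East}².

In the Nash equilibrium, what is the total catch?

82

Fishing fleet West's profit: π = q_{West}(380 − 2(q_{West} + q_{East})) − 83q_{West}.
∂π/∂q_{West} = 297 − 4q_{West} − 2q_{East} = 0, so q_{West} = 74.25 − 0.5q_{East}.
For East: ∂π/∂q_{East} = 288 − 10q_{East} − 2q_{West} = 0 ⇒ q_{East} = 28.8 − 0.2q_{West}.
Plugging q_{East} into West's best response: q_{West} = 74.25 − 0.5(28.8 − 0.2q_{West}) ⇒ 0.9q_{West} = 59.85, so q_{West} = 66.5.
Then q_{East} = 28.8 − 0.2·66.5 = 15.5.
Total catch: 66.5 + 15.5 = 82.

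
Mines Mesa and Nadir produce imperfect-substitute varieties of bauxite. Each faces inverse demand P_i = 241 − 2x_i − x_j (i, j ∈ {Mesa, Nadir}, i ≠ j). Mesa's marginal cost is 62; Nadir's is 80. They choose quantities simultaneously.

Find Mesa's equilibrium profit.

2738

Mine Mesa's profit: π = x_{Mesa}(241 − 2x_{Mesa} − x_{Nadir}) − 62x_{Mesa}.
∂π/∂x_{Mesa} = 179 − 4x_{Mesa} − x_{Nadir} = 0 ⇒ x_{Mesa} = 44.75 − 0.25x_{Nadir}.
Similarly x_{Nadir} = 40.25 − 0.25x_{Mesa}.
Solving the two reaction functions simultaneously: (1 − (−0.25)(−0.25))x_{Mesa} = 44.75 − 0.25·40.25, so 0.9375x_{Mesa} = 34.6875 and x_{Mesa} = 37.
Then x_{Nadir} = 40.25 − 0.25·37 = 31.
P_{Mesa} = 241 − 2·37 − 31 = 136.
Profit = (136 − 62)·37 = 2738.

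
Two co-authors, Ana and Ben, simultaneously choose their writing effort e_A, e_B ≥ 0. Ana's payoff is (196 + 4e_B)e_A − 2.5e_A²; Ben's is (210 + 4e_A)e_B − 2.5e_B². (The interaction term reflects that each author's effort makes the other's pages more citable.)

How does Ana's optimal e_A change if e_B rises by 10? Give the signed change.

Expanding Ana's payoff: 196e_A + 4e_Be_A − 2.5e_A².
∂π/∂e_A = 196 + 4e_B − 5e_A = 0, so e_A = 39.2 + 0.8e_B.
The reaction-function slope is 0.8, so a 10-unit rise in e_B moves e_A by 0.8 × 10 = 8. Ana's best response rises — the actions are strategic complements.

8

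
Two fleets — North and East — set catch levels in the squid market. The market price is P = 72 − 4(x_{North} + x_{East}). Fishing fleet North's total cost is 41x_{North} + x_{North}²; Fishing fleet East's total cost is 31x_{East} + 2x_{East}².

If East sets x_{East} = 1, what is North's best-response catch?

Fishing fleet North's profit: π = x_{North}(72 − 4(x_{North} + x_{East})) − 41x_{North} − x_{North}².
∂π/∂x_{North} = 31 − 10x_{North} − 4x_{East} = 0, so x_{North} = 3.1 − 0.4x_{East}.
At x_{East} = 1: x_{North} = 3.1 − 0.4·1 = 2.7.

2.7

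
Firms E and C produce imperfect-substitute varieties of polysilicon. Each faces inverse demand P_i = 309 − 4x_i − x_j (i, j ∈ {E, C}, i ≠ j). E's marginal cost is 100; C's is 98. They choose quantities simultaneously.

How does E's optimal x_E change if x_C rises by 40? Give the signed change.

-5

Firm E's profit: π = x_E(309 − 4x_E − x_C) − 100x_E.
∂π/∂x_E = 209 − 8x_E − x_C = 0 ⇒ x_E = 26.125 − 0.125x_C.
The reaction-function slope is −0.125, so a 40-unit rise in x_C moves x_E by −0.125 × 40 = −5. E's best response falls — the actions are strategic substitutes.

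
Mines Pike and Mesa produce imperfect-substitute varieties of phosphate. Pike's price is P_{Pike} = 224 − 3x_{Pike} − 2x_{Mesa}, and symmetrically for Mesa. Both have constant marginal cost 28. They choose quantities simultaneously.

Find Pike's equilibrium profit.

1800.75

Mine Pike's profit: π = x_{Pike}(224 − 3x_{Pike} − 2x_{Mesa}) − 28x_{Pike}.
∂π/∂x_{Pike} = 196 − 6x_{Pike} − 2x_{Mesa} = 0 ⇒ x_{Pike} = 98/3 − (1/3)x_{Mesa}.
The game is symmetric, so in equilibrium x_{Mesa} = x_{Pike}: the reaction function gives (4/3)x_{Pike} = 98/3, hence x_{Pike} = 24.5.
P_{Pike} = 224 − 3·24.5 − 2·24.5 = 101.5.
Profit = (101.5 − 28)·24.5 = 1800.75.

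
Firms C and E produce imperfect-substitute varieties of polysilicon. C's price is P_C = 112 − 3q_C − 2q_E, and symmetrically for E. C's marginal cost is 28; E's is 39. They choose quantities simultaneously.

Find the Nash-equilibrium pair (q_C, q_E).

Firm C's profit: π = q_C(112 − 3q_C − 2q_E) − 28q_C.
∂π/∂q_C = 84 − 6q_C − 2q_E = 0 ⇒ q_C = 14 − (1/3)q_E.
Similarly q_E = 73/6 − (1/3)q_C.
Solving the two reaction functions simultaneously: (1 − (−1/3)(−1/3))q_C = 14 − (1/3)·(73/6), so (8/9)q_C = 179/18 and q_C = 11.1875.
Then q_E = 73/6 − (1/3)·11.1875 = 8.4375.

11.1875, 8.4375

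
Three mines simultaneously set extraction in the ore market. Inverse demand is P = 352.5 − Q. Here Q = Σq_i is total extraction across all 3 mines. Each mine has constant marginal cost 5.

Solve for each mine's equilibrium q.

86.875

A representative mine's profit is π_i = q_i(352.5 − Q) − 5q_i, with Q = q_i + Σ_{j≠i} q_j.
First-order condition: 347.5 − 2q_i − Σ_{j≠i} q_j = 0.
In a symmetric equilibrium every mine chooses the same q, so Σ_{j≠i} q_j = 2q. The condition becomes 347.5 − 4q = 0, giving q = 347.5/4 = 86.875.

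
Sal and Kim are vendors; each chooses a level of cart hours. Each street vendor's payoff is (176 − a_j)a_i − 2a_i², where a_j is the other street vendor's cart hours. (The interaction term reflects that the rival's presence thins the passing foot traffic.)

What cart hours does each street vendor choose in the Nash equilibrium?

35.2

Sal's payoff is (176 − a_K)a_S − 2a_S².
∂π/∂a_S = 176 − a_K − 4a_S = 0, so a_S = 44 − 0.25a_K.
By symmetry a_K = a_S; substituting into the reaction function, 1.25a_S = 44 and a_S = 35.2.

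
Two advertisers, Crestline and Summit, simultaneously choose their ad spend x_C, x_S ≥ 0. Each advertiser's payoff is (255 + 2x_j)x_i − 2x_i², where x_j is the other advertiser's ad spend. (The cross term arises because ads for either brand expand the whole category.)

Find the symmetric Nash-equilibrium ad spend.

127.5

Crestline's payoff is (255 + 2x_S)x_C − 2x_C².
∂π/∂x_C = 255 + 2x_S − 4x_C = 0, so x_C = 63.75 + 0.5x_S.
The game is symmetric, so in equilibrium x_S = x_C: the reaction function gives 0.5x_C = 63.75, hence x_C = 127.5.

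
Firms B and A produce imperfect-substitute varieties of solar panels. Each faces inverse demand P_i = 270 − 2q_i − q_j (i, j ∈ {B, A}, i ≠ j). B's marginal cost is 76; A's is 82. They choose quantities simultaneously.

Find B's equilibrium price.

Firm B's profit: π = q_B(270 − 2q_B − q_A) − 76q_B.
∂π/∂q_B = 194 − 4q_B − q_A = 0 ⇒ q_B = 48.5 − 0.25q_A.
Similarly q_A = 47 − 0.25q_B.
Solving the two reaction functions simultaneously: (1 − (−0.25)(−0.25))q_B = 48.5 − 0.25·47, so 0.9375q_B = 36.75 and q_B = 39.2.
Then q_A = 47 − 0.25·39.2 = 37.2.
P_B = 270 − 2·39.2 − 37.2 = 154.4.

154.4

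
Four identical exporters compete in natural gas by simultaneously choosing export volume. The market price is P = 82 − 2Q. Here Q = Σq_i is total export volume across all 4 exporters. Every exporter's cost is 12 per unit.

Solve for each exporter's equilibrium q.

7

A representative exporter's profit is π_i = q_i(82 − 2Q) − 12q_i, with Q = q_i + Σ_{j≠i} q_j.
First-order condition: 70 − 4q_i − 2Σ_{j≠i} q_j = 0.
In a symmetric equilibrium every exporter chooses the same q, so Σ_{j≠i} q_j = 3q. The condition becomes 70 − 10q = 0, giving q = 70/10 = 7.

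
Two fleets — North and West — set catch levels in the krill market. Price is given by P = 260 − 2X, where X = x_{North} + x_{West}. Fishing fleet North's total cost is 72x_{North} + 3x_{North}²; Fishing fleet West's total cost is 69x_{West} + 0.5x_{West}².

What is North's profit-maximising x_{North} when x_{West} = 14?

Fishing fleet North's profit: π = x_{North}(260 − 2(x_{North} + x_{West})) − 72x_{North} − 3x_{North}².
∂π/∂x_{North} = 188 − 10x_{North} − 2x_{West} = 0, so x_{North} = 18.8 − 0.2x_{West}.
At x_{West} = 14: x_{North} = 18.8 − 0.2·14 = 16.

16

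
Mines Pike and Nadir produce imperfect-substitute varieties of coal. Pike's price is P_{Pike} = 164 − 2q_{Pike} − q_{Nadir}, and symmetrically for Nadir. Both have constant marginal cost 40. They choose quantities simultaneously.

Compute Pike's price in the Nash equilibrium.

Mine Pike's profit: π = q_{Pike}(164 − 2q_{Pike} − q_{Nadir}) − 40q_{Pike}.
∂π/∂q_{Pike} = 124 − 4q_{Pike} − q_{Nadir} = 0 ⇒ q_{Pike} = 31 − 0.25q_{Nadir}.
The game is symmetric, so in equilibrium q_{Nadir} = q_{Pike}: the reaction function gives 1.25q_{Pike} = 31, hence q_{Pike} = 24.8.
P_{Pike} = 164 − 2·24.8 − 24.8 = 89.6.

89.6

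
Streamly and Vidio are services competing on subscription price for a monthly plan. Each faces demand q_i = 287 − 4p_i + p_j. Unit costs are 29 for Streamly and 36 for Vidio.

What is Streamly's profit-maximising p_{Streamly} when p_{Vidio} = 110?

64.125

Streamly's profit: π = (p_{Streamly} − 29)(287 − 4p_{Streamly} + p_{Vidio}).
∂π/∂p_{Streamly} = 403 − 8p_{Streamly} + p_{Vidio} = 0 ⇒ p_{Streamly} = 50.375 + 0.125p_{Vidio}.
At p_{Vidio} = 110: p_{Streamly} = 50.375 + 0.125·110 = 64.125.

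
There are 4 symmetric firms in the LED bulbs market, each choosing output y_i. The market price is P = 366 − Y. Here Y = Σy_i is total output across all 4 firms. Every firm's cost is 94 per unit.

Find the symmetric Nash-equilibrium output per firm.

A representative firm's profit is π_i = y_i(366 − Y) − 94y_i, with Y = y_i + Σ_{j≠i} y_j.
First-order condition: 272 − 2y_i − Σ_{j≠i} y_j = 0.
With identical firms, set every y_j = y: then 272 − 2y − 3y = 0, i.e. y = 272/5 = 54.4.

54.4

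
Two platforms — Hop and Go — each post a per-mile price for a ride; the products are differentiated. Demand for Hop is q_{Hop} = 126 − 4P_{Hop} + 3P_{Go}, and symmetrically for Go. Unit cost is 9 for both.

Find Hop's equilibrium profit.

2190.24

Hop's profit: π = (P_{Hop} − 9)(126 − 4P_{Hop} + 3P_{Go}).
∂π/∂P_{Hop} = 162 − 8P_{Hop} + 3P_{Go} = 0 ⇒ P_{Hop} = 20.25 + 0.375P_{Go}.
The game is symmetric, so in equilibrium P_{Go} = P_{Hop}: the reaction function gives 0.625P_{Hop} = 20.25, hence P_{Hop} = 32.4.
q_{Hop} = 126 − 4·32.4 + 3·32.4 = 93.6.
Profit = (32.4 − 9)·93.6 = 2190.24.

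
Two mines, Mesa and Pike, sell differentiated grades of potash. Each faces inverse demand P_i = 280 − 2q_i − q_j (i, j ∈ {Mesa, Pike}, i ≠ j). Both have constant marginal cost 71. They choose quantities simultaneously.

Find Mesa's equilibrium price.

Mine Mesa's profit: π = q_{Mesa}(280 − 2q_{Mesa} − q_{Pike}) − 71q_{Mesa}.
∂π/∂q_{Mesa} = 209 − 4q_{Mesa} − q_{Pike} = 0 ⇒ q_{Mesa} = 52.25 − 0.25q_{Pike}.
By symmetry q_{Pike} = q_{Mesa}; substituting into the reaction function, 1.25q_{Mesa} = 52.25 and q_{Mesa} = 41.8.
P_{Mesa} = 280 − 2·41.8 − 41.8 = 154.6.

154.6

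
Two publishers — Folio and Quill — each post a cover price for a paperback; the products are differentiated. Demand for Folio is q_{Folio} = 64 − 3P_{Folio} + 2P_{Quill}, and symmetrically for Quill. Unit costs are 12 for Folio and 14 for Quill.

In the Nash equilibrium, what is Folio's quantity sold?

Folio's profit: π = (P_{Folio} − 12)(64 − 3P_{Folio} + 2P_{Quill}).
∂π/∂P_{Folio} = 100 − 6P_{Folio} + 2P_{Quill} = 0 ⇒ P_{Folio} = 50/3 + (1/3)P_{Quill}.
Similarly P_{Quill} = 53/3 + (1/3)P_{Folio}.
Substituting the second reaction function into the first: P_{Folio} = 50/3 + (1/3)(53/3 + (1/3)P_{Folio}), which gives (8/9)P_{Folio} = 203/9 ⇒ P_{Folio} = 25.375.
Then P_{Quill} = 53/3 + (1/3)·25.375 = 26.125.
q_{Folio} = 64 − 3·25.375 + 2·26.125 = 40.125.

40.125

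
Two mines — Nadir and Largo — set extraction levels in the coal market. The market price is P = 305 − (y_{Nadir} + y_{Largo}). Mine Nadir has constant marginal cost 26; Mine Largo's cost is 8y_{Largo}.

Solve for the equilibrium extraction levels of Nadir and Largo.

Mine Nadir's profit: π = y_{Nadir}(305 − (y_{Nadir} + y_{Largo})) − 26y_{Nadir}.
∂π/∂y_{Nadir} = 279 − 2y_{Nadir} − y_{Largo} = 0, so y_{Nadir} = 139.5 − 0.5y_{Largo}.
By the same steps for Largo: y_{Largo} = 148.5 − 0.5y_{Nadir}.
Solving the two reaction functions simultaneously: (1 − (−0.5)(−0.5))y_{Nadir} = 139.5 − 0.5·148.5, so 0.75y_{Nadir} = 65.25 and y_{Nadir} = 87.
Then y_{Largo} = 148.5 − 0.5·87 = 105.

87, 105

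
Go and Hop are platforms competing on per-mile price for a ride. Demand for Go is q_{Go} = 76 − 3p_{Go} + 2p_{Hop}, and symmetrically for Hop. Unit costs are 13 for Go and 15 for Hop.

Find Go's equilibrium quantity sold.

Go's profit: π = (p_{Go} − 13)(76 − 3p_{Go} + 2p_{Hop}).
∂π/∂p_{Go} = 115 − 6p_{Go} + 2p_{Hop} = 0 ⇒ p_{Go} = 115/6 + (1/3)p_{Hop}.
Similarly p_{Hop} = 121/6 + (1/3)p_{Go}.
Solving the two reaction functions simultaneously: (1 − (1/3)(1/3))p_{Go} = 115/6 + (1/3)·(121/6), so (8/9)p_{Go} = 233/9 and p_{Go} = 29.125.
Then p_{Hop} = 121/6 + (1/3)·29.125 = 29.875.
q_{Go} = 76 − 3·29.125 + 2·29.875 = 48.375.

48.375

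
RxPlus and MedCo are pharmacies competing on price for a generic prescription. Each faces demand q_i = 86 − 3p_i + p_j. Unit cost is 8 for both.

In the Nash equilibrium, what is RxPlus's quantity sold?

RxPlus's profit: π = (p_{RxPlus} − 8)(86 − 3p_{RxPlus} + p_{MedCo}).
∂π/∂p_{RxPlus} = 110 − 6p_{RxPlus} + p_{MedCo} = 0 ⇒ p_{RxPlus} = 55/3 + (1/6)p_{MedCo}.
The game is symmetric, so in equilibrium p_{MedCo} = p_{RxPlus}: the reaction function gives (5/6)p_{RxPlus} = 55/3, hence p_{RxPlus} = 22.
q_{RxPlus} = 86 − 3·22 + 22 = 42.

42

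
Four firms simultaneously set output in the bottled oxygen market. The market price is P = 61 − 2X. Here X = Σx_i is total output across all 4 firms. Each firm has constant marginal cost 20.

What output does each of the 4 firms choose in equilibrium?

A representative firm's profit is π_i = x_i(61 − 2X) − 20x_i, with X = x_i + Σ_{j≠i} x_j.
First-order condition: 41 − 4x_i − 2Σ_{j≠i} x_j = 0.
In a symmetric equilibrium every firm chooses the same x, so Σ_{j≠i} x_j = 3x. The condition becomes 41 − 10x = 0, giving x = 41/10 = 4.1.

4.1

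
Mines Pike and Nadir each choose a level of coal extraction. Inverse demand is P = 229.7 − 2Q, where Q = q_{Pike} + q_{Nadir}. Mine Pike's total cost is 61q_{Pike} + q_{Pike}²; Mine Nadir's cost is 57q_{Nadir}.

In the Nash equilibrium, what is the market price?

Mine Pike's profit: π = q_{Pike}(229.7 − 2(q_{Pike} + q_{Nadir})) − 61q_{Pike} − q_{Pike}².
∂π/∂q_{Pike} = 168.7 − 6q_{Pike} − 2q_{Nadir} = 0, so q_{Pike} = 1687/60 − (1/3)q_{Nadir}.
For Nadir: ∂π/∂q_{Nadir} = 172.7 − 4q_{Nadir} − 2q_{Pike} = 0 ⇒ q_{Nadir} = 43.175 − 0.5q_{Pike}.
Substituting the second reaction function into the first: q_{Pike} = 1687/60 − (1/3)(43.175 − 0.5q_{Pike}), which gives (5/6)q_{Pike} = 13.725 ⇒ q_{Pike} = 16.47.
Then q_{Nadir} = 43.175 − 0.5·16.47 = 34.94.
Equilibrium price: P = 229.7 − 2·51.41 = 126.88.

126.88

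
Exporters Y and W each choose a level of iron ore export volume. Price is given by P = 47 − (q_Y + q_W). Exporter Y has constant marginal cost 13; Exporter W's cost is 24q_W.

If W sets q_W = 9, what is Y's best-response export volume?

Exporter Y's profit: π = q_Y(47 − (q_Y + q_W)) − 13q_Y.
∂π/∂q_Y = 34 − 2q_Y − q_W = 0, so q_Y = 17 − 0.5q_W.
At q_W = 9: q_Y = 17 − 0.5·9 = 12.5.

12.5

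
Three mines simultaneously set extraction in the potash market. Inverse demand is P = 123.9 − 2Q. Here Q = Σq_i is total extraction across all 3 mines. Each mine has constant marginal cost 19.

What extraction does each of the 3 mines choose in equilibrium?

A representative mine's profit is π_i = q_i(123.9 − 2Q) − 19q_i, with Q = q_i + Σ_{j≠i} q_j.
First-order condition: 104.9 − 4q_i − 2Σ_{j≠i} q_j = 0.
In a symmetric equilibrium every mine chooses the same q, so Σ_{j≠i} q_j = 2q. The condition becomes 104.9 − 8q = 0, giving q = 104.9/8 = 13.1125.

13.1125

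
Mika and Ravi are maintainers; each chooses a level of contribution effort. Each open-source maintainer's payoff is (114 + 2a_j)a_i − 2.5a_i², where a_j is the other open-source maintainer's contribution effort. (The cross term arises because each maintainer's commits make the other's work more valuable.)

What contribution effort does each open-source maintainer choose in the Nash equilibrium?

Mika's payoff is (114 + 2a_R)a_M − 2.5a_M².
∂π/∂a_M = 114 + 2a_R − 5a_M = 0, so a_M = 22.8 + 0.4a_R.
By symmetry a_R = a_M; substituting into the reaction function, 0.6a_M = 22.8 and a_M = 38.

38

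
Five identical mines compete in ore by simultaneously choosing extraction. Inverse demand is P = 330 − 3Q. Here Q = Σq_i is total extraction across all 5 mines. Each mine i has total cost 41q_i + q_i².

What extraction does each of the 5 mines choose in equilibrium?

A representative mine's profit is π_i = q_i(330 − 3Q) − 41q_i − q_i², with Q = q_i + Σ_{j≠i} q_j.
First-order condition: 289 − 8q_i − 3Σ_{j≠i} q_j = 0.
In a symmetric equilibrium every mine chooses the same q, so Σ_{j≠i} q_j = 4q. The condition becomes 289 − 20q = 0, giving q = 289/20 = 14.45.

14.45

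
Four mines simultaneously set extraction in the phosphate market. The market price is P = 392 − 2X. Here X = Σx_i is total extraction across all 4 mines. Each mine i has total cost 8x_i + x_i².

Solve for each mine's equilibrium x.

32

A representative mine's profit is π_i = x_i(392 − 2X) − 8x_i − x_i², with X = x_i + Σ_{j≠i} x_j.
First-order condition: 384 − 6x_i − 2Σ_{j≠i} x_j = 0.
Imposing symmetry (x_j = x for all j) turns Σ_{j≠i} x_j into 3x, so 384 = 12x and x = 32.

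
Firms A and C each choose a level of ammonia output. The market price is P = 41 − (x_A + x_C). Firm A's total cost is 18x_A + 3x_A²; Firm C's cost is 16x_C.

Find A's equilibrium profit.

Firm A's profit: π = x_A(41 − (x_A + x_C)) − 18x_A − 3x_A².
∂π/∂x_A = 23 − 8x_A − x_C = 0, so x_A = 2.875 − 0.125x_C.
For C: ∂π/∂x_C = 25 − 2x_C − x_A = 0 ⇒ x_C = 12.5 − 0.5x_A.
Substituting the second reaction function into the first: x_A = 2.875 − 0.125(12.5 − 0.5x_A), which gives 0.9375x_A = 1.3125 ⇒ x_A = 1.4.
Then x_C = 12.5 − 0.5·1.4 = 11.8.
Price P = 41 − 13.2 = 27.8.
A's profit: (27.8 − 18)·1.4 − 3(1.4)² = 7.84.

7.84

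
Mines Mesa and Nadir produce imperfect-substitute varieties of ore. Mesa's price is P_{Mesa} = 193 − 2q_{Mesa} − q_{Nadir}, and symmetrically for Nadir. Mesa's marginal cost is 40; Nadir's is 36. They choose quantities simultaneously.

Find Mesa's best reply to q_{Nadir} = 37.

29

Mine Mesa's profit: π = q_{Mesa}(193 − 2q_{Mesa} − q_{Nadir}) − 40q_{Mesa}.
∂π/∂q_{Mesa} = 153 − 4q_{Mesa} − q_{Nadir} = 0 ⇒ q_{Mesa} = 38.25 − 0.25q_{Nadir}.
At q_{Nadir} = 37: q_{Mesa} = 38.25 − 0.25·37 = 29.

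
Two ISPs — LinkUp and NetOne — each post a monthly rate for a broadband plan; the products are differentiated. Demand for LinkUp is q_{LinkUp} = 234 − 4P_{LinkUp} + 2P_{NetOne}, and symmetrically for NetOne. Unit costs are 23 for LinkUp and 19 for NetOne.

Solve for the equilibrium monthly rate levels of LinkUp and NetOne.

53.8, 52.2

LinkUp's profit: π = (P_{LinkUp} − 23)(234 − 4P_{LinkUp} + 2P_{NetOne}).
∂π/∂P_{LinkUp} = 326 − 8P_{LinkUp} + 2P_{NetOne} = 0 ⇒ P_{LinkUp} = 40.75 + 0.25P_{NetOne}.
Similarly P_{NetOne} = 38.75 + 0.25P_{LinkUp}.
Substituting the second reaction function into the first: P_{LinkUp} = 40.75 + 0.25(38.75 + 0.25P_{LinkUp}), which gives 0.9375P_{LinkUp} = 50.4375 ⇒ P_{LinkUp} = 53.8.
Then P_{NetOne} = 38.75 + 0.25·53.8 = 52.2.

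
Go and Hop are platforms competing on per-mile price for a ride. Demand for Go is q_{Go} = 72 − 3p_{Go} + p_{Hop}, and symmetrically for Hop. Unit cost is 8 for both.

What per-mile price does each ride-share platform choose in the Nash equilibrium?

19.2

Go's profit: π = (p_{Go} − 8)(72 − 3p_{Go} + p_{Hop}).
∂π/∂p_{Go} = 96 − 6p_{Go} + p_{Hop} = 0 ⇒ p_{Go} = 16 + (1/6)p_{Hop}.
By symmetry p_{Hop} = p_{Go}; substituting into the reaction function, (5/6)p_{Go} = 16 and p_{Go} = 19.2.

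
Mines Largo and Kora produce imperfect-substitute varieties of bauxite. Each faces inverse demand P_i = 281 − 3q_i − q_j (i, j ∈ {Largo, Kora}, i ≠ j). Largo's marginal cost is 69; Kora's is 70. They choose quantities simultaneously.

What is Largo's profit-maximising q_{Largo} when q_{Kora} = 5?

Mine Largo's profit: π = q_{Largo}(281 − 3q_{Largo} − q_{Kora}) − 69q_{Largo}.
∂π/∂q_{Largo} = 212 − 6q_{Largo} − q_{Kora} = 0 ⇒ q_{Largo} = 106/3 − (1/6)q_{Kora}.
At q_{Kora} = 5: q_{Largo} = 106/3 − (1/6)·5 = 34.5.

34.5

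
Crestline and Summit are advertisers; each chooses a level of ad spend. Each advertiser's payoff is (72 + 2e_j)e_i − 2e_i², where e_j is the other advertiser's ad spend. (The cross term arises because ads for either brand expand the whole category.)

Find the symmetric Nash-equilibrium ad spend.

36

Crestline's payoff is (72 + 2e_S)e_C − 2e_C².
∂π/∂e_C = 72 + 2e_S − 4e_C = 0, so e_C = 18 + 0.5e_S.
Setting e_C = e_S in the reaction function: e_C = 18 + 0.5e_C, so e_C = 18 / 0.5 = 36.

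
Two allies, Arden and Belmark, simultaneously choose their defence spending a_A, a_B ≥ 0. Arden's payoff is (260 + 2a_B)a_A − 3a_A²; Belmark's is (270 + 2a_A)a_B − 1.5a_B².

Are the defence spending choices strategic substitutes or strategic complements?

Expanding Arden's payoff: 260a_A + 2a_Ba_A − 3a_A².
∂π/∂a_A = 260 + 2a_B − 6a_A = 0, so a_A = 130/3 + (1/3)a_B.
The best-response slope da_A/da_B = 1/3 > 0: the reaction function is upward-sloping, so the choices are strategic complements.

strategic complements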